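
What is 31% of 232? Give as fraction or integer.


Compute 31% of 232
Convert percentage: 31% = 31/100
Multiply: 232 * 31/100
= 7192/100
= 1798/25

1798/25


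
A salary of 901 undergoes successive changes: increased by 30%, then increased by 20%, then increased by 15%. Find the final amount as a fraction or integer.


Start: 901
Step 1: increase by 30% => multiply by 130/100
  901 * 130/100 = 11713/10
Step 2: increase by 20% => multiply by 120/100
  11713/10 * 120/100 = 35139/25
Step 3: increase by 15% => multiply by 115/100
  35139/25 * 115/100 = 808197/500
Final value = 808197/500

808197/500


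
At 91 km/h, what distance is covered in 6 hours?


Using distance = speed * time
Speed = 91 km/h
Time = 6 hours
Distance = 91 * 6
= 546 km

546


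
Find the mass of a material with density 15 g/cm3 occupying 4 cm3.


Using mass = density * volume
Density = 15 g/cm3
Volume = 4 cm3
Mass = 15 * 4
= 60 g

60


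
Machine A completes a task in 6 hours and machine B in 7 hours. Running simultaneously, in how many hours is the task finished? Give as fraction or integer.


Rate of A = 1/6 job per hour
Rate of B = 1/7 job per hour
Combined rate = 1/6 + 1/7
Find common denominator: (7 + 6)/(6*7) = 13/42
Combined rate = 13/42 job per hour
Time together = 1 / (13/42) = 42/13 hours

42/13


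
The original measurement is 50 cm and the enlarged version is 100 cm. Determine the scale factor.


Original length = 50 cm
Scaled length = 100 cm
Scale factor = 100 / 50
= 2

2


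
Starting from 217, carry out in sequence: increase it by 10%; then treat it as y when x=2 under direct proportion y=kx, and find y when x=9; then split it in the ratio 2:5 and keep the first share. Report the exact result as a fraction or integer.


Start with 217.
Step 1: Increase by 10%: 217 * 110/100 = 2387/10
Step 2: Direct prop: k = (2387/10)/2; new y = k*9 = 2387/10*9/2 = 21483/20
Step 3: Split 2:5, first share = 21483/20 * 2/7 = 3069/10
Final result = 3069/10

3069/10


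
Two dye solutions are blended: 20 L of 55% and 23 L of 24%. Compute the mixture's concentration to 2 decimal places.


Solute in mixture 1 = 55% of 20 L = 20*55/100 = 11 L
Solute in mixture 2 = 24% of 23 L = 23*24/100 = 138/25 L
Total solute = 11 + 138/25 = 413/25 L
Total volume = 20 + 23 = 43 L
Final concentration = 413/25/43 * 100 = 38.42%

38.42


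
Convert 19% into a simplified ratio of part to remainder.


Part = 19%, Remainder = 81%
Ratio = 19:81
GCD(19, 81) = 1
Simplify: 19:81 = 19:81

19:81


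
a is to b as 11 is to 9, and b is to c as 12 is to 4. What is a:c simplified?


Given a:b = 11:9 and b:c = 12:4
Make b consistent. Multiply first ratio by 12: a:b = 132:108
Multiply second ratio by 9: b:c = 108:36
Now b = 108 in both, so a:b:c = 132:108:36
Therefore a:c = 132:36
Simplify by GCD: a:c = 11:3

11:3


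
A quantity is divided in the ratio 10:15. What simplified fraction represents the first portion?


Total parts = 10 + 15 = 25
First part fraction = 10/25
Simplify: 10/25 = 2/5

2/5


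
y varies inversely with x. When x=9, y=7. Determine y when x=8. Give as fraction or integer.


Inverse proportion: y = k/x
Find k: k = 9 * 7 = 63
Compute y at x=8: y = 63/8
y = 63/8

63/8


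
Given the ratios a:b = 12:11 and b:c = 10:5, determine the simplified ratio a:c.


Given a:b = 12:11 and b:c = 10:5
Make b consistent. Multiply first ratio by 10: a:b = 120:110
Multiply second ratio by 11: b:c = 110:55
Now b = 110 in both, so a:b:c = 120:110:55
Therefore a:c = 120:55
Simplify by GCD: a:c = 24:11

24:11


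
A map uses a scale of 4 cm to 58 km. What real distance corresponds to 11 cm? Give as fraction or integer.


Map scale: 4 cm = 58 km
Measured distance on map = 11 cm
Set up proportion: 11 * 58 / 4
= 638 / 4
= 319/2 km

319/2


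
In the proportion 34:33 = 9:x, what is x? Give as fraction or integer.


Setting up: 34/33 = 9/x
Cross multiply: 34 * x = 33 * 9
34x = 297
x = 297/34
x = 297/34

297/34


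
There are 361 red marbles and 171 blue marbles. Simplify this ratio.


Find GCD(361, 171)
GCD = 19
Divide both by 19: 361/19 = 19, 171/19 = 9
Simplified ratio = 19:9

19:9


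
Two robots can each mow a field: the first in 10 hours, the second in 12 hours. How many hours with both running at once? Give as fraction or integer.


Rate of A = 1/10 job per hour
Rate of B = 1/12 job per hour
Combined rate = 1/10 + 1/12
Find common denominator: (12 + 10)/(10*12) = 22/120
Combined rate = 11/60 job per hour
Time together = 1 / (11/60) = 60/11 hours

60/11


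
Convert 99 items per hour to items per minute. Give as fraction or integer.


Converting from per hour to per minute
Rate = 99 items per hour
Divide by 60: 99/60
= 33/20 items per minute

33/20


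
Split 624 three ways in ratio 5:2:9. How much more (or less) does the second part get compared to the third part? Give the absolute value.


Total parts = 5 + 2 + 9 = 16
Value per part = 624 / 16 = 39
Shares: 5*39=195, 2*39=78, 9*39=351
Second share = 78, third share = 351
Difference = |78 - 351| = 273

273


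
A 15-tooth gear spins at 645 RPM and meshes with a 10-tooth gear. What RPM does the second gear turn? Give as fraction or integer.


Gear ratio: teeth_A * RPM_A = teeth_B * RPM_B
15 * 645 = 10 * RPM_B
9675 = 10 * RPM_B
RPM_B = 9675 / 10
RPM_B = 1935/2

1935/2


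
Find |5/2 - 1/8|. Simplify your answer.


Simplify: 5/2 = 5/2 and 1/8 = 1/8
Find common denominator: LCD = 8
Convert: 20/8 and 1/8
Difference = |20 - 1|/8 = 19/8
Simplified = 19/8

19/8


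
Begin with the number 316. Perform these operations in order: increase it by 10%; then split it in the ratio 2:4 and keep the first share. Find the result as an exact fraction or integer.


Start with 316.
Step 1: Increase by 10%: 316 * 110/100 = 1738/5
Step 2: Split 2:4, first share = 1738/5 * 2/6 = 1738/15
Final result = 1738/15

1738/15


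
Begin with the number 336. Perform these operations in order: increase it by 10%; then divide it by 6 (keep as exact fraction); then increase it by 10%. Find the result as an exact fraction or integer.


Start with 336.
Step 1: Increase by 10%: 336 * 110/100 = 1848/5
Step 2: Divide by 6: 1848/5 / 6 = 308/5
Step 3: Increase by 10%: 308/5 * 110/100 = 1694/25
Final result = 1694/25

1694/25


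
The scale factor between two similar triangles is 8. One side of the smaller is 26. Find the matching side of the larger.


Similar triangles have proportional sides
Scale factor = 8
Smaller side = 26
Corresponding larger side = 26 * 8
= 208

208


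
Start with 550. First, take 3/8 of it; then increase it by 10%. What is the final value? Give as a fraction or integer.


Start with 550.
Step 1: Take 3/8: 550 * 3/8 = 825/4
Step 2: Increase by 10%: 825/4 * 110/100 = 1815/8
Final result = 1815/8

1815/8


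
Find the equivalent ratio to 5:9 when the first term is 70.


Original ratio: 5:9
First term target: 70
Scale factor = 70 / 5 = 14
Multiply second term: 9 * 14 = 126
Equivalent ratio = 70:126

70:126


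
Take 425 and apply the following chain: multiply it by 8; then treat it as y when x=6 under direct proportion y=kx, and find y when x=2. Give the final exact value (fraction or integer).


Start with 425.
Step 1: Multiply by 8: 425 * 8 = 3400
Step 2: Direct prop: k = (3400)/6; new y = k*2 = 3400*2/6 = 3400/3
Final result = 3400/3

3400/3


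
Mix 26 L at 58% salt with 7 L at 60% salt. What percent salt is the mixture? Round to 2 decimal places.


Solute in mixture 1 = 58% of 26 L = 26*58/100 = 377/25 L
Solute in mixture 2 = 60% of 7 L = 7*60/100 = 21/5 L
Total solute = 377/25 + 21/5 = 482/25 L
Total volume = 26 + 7 = 33 L
Final concentration = 482/25/33 * 100 = 58.42%

58.42


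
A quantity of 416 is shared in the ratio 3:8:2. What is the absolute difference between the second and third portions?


Total parts = 3 + 8 + 2 = 13
Value per part = 416 / 13 = 32
Shares: 3*32=96, 8*32=256, 2*32=64
Second share = 256, third share = 64
Difference = |256 - 64| = 192

192


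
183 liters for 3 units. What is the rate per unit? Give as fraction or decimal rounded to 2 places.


Total liters = 183
Number of units = 3
Unit rate = 183 / 3
= 61 liters per unit

61


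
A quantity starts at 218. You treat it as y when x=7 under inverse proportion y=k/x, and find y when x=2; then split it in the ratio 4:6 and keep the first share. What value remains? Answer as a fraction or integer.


Start with 218.
Step 1: Inverse prop: k = (218)*7; new y = k/2 = 218*7/2 = 763
Step 2: Split 4:6, first share = 763 * 4/10 = 1526/5
Final result = 1526/5

1526/5


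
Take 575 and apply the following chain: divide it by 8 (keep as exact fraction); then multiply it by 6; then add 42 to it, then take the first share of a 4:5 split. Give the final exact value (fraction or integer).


Start with 575.
Step 1: Divide by 8: 575 / 8 = 575/8
Step 2: Multiply by 6: 575/8 * 6 = 1725/4
Step 3: Add 42: 1725/4+42=1893/4; split 4:5 first = 1893/4*4/9 = 631/3
Final result = 631/3

631/3


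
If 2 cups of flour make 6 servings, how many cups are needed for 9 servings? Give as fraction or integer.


Original: 2 cups for 6 servings
Target servings = 9
Scaling factor = 9/6
New amount = 2 * 9/6
= 18/6
= 3 cups

3


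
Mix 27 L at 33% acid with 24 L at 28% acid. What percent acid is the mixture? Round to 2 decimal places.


Solute in mixture 1 = 33% of 27 L = 27*33/100 = 891/100 L
Solute in mixture 2 = 28% of 24 L = 24*28/100 = 168/25 L
Total solute = 891/100 + 168/25 = 1563/100 L
Total volume = 27 + 24 = 51 L
Final concentration = 1563/100/51 * 100 = 30.65%

30.65


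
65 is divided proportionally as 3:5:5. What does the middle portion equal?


Ratio = 3:5:5
Total parts = 3 + 5 + 5 = 13
Value per part = 65 / 13 = 5
First share = 3 * 5 = 15
Middle share = 5 * 5 = 25
Third share = 5 * 5 = 25

25


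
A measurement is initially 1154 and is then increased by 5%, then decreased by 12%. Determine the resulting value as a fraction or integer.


Start: 1154
Step 1: increase by 5% => multiply by 105/100
  1154 * 105/100 = 12117/10
Step 2: decrease by 12% => multiply by 88/100
  12117/10 * 88/100 = 133287/125
Final value = 133287/125

133287/125


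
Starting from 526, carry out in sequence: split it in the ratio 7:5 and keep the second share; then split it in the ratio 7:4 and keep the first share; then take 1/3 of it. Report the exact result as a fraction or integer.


Start with 526.
Step 1: Split 7:5, second share = 526 * 5/12 = 1315/6
Step 2: Split 7:4, first share = 1315/6 * 7/11 = 9205/66
Step 3: Take 1/3: 9205/66 * 1/3 = 9205/198
Final result = 9205/198

9205/198


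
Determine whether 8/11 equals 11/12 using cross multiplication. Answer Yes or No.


Cross multiply to check 8/11 = 11/12
Left cross product: 8 * 12 = 96
Right cross product: 11 * 11 = 121
96 != 121
Not equal, so proportions differ => No

No


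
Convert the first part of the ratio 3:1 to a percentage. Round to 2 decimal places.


Total parts = 3 + 1 = 4
First part fraction = 3/4
Percentage = (3/4) * 100
= 0.75 * 100
= 75.00%

75.00


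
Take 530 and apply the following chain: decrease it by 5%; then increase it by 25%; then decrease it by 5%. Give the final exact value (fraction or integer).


Start with 530.
Step 1: Decrease by 5%: 530 * 95/100 = 1007/2
Step 2: Increase by 25%: 1007/2 * 125/100 = 5035/8
Step 3: Decrease by 5%: 5035/8 * 95/100 = 19133/32
Final result = 19133/32

19133/32


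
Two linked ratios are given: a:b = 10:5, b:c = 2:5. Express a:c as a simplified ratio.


Given a:b = 10:5 and b:c = 2:5
Make b consistent. Multiply first ratio by 2: a:b = 20:10
Multiply second ratio by 5: b:c = 10:25
Now b = 10 in both, so a:b:c = 20:10:25
Therefore a:c = 20:25
Simplify by GCD: a:c = 4:5

4:5


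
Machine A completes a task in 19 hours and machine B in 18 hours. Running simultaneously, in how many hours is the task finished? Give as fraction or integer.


Rate of A = 1/19 job per hour
Rate of B = 1/18 job per hour
Combined rate = 1/19 + 1/18
Find common denominator: (18 + 19)/(19*18) = 37/342
Combined rate = 37/342 job per hour
Time together = 1 / (37/342) = 342/37 hours

342/37


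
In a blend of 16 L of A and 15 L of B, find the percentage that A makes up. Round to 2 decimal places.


Volume of A = 16 L
Volume of B = 15 L
Total volume = 16 + 15 = 31 L
Percentage of A = (16/31) * 100
= 51.61%

51.61


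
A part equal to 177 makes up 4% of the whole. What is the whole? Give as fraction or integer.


Given: 177 is 4% of the whole
Set up: 177 = 4/100 * whole
whole = 177 * 100 / 4
whole = 17700 / 4
whole = 4425

4425


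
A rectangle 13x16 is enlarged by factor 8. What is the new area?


Original dimensions: 13 x 16
Enlargement factor = 8
New width = 13 * 8 = 104
New height = 16 * 8 = 128
New area = 104 * 128 = 13312

13312


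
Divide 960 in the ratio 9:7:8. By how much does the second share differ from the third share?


Total parts = 9 + 7 + 8 = 24
Value per part = 960 / 24 = 40
Shares: 9*40=360, 7*40=280, 8*40=320
Second share = 280, third share = 320
Difference = |280 - 320| = 40

40


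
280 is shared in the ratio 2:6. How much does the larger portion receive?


Total parts = 2 + 6 = 8
Value per part = 280 / 8 = 35
First share = 2 * 35 = 70
Second share = 6 * 35 = 210
Larger share = 210

210


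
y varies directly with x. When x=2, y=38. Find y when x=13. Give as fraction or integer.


Direct proportion: y = kx
Find k: k = 38/2 = 19
Compute y at x=13: y = 19 * 13
y = 247

247


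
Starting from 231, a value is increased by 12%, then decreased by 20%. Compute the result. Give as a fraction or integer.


Start: 231
Step 1: increase by 12% => multiply by 112/100
  231 * 112/100 = 6468/25
Step 2: decrease by 20% => multiply by 80/100
  6468/25 * 80/100 = 25872/125
Final value = 25872/125

25872/125


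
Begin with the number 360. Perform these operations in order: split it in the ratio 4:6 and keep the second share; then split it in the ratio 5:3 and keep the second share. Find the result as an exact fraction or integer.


Start with 360.
Step 1: Split 4:6, second share = 360 * 6/10 = 216
Step 2: Split 5:3, second share = 216 * 3/8 = 81
Final result = 81

81


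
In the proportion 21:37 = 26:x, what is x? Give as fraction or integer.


Setting up: 21/37 = 26/x
Cross multiply: 21 * x = 37 * 26
21x = 962
x = 962/21
x = 962/21

962/21


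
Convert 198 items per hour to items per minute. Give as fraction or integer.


Converting from per hour to per minute
Rate = 198 items per hour
Divide by 60: 198/60
= 33/10 items per minute

33/10


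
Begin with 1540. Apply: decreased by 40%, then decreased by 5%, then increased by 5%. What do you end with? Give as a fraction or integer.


Start: 1540
Step 1: decrease by 40% => multiply by 60/100
  1540 * 60/100 = 924
Step 2: decrease by 5% => multiply by 95/100
  924 * 95/100 = 4389/5
Step 3: increase by 5% => multiply by 105/100
  4389/5 * 105/100 = 92169/100
Final value = 92169/100

92169/100


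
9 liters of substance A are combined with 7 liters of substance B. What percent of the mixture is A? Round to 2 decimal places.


Volume of A = 9 L
Volume of B = 7 L
Total volume = 9 + 7 = 16 L
Percentage of A = (9/16) * 100
= 56.25%

56.25


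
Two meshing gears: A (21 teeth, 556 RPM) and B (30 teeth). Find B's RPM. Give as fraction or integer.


Gear ratio: teeth_A * RPM_A = teeth_B * RPM_B
21 * 556 = 30 * RPM_B
11676 = 30 * RPM_B
RPM_B = 11676 / 30
RPM_B = 1946/5

1946/5


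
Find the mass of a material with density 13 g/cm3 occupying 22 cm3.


Using mass = density * volume
Density = 13 g/cm3
Volume = 22 cm3
Mass = 13 * 22
= 286 g

286


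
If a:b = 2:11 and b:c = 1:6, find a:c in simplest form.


Given a:b = 2:11 and b:c = 1:6
Make b consistent. Multiply first ratio by 1: a:b = 2:11
Multiply second ratio by 11: b:c = 11:66
Now b = 11 in both, so a:b:c = 2:11:66
Therefore a:c = 2:66
Simplify by GCD: a:c = 1:33

1:33


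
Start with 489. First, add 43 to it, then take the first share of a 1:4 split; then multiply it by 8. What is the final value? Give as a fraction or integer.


Start with 489.
Step 1: Add 43: 489+43=532; split 1:4 first = 532*1/5 = 532/5
Step 2: Multiply by 8: 532/5 * 8 = 4256/5
Final result = 4256/5

4256/5


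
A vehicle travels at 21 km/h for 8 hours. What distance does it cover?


Using distance = speed * time
Speed = 21 km/h
Time = 8 hours
Distance = 21 * 8
= 168 km

168


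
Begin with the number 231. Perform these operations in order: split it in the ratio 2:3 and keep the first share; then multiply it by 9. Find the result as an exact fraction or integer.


Start with 231.
Step 1: Split 2:3, first share = 231 * 2/5 = 462/5
Step 2: Multiply by 9: 462/5 * 9 = 4158/5
Final result = 4158/5

4158/5


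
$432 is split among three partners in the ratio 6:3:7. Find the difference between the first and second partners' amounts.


Total parts = 6 + 3 + 7 = 16
Value per part = 432 / 16 = 27
Shares: 6*27=162, 3*27=81, 7*27=189
First share = 162, second share = 81
Difference = |162 - 81| = 81

81


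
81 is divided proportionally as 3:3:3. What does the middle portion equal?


Ratio = 3:3:3
Total parts = 3 + 3 + 3 = 9
Value per part = 81 / 9 = 9
First share = 3 * 9 = 27
Middle share = 3 * 9 = 27
Third share = 3 * 9 = 27

27


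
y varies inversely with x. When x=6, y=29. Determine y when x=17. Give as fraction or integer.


Inverse proportion: y = k/x
Find k: k = 6 * 29 = 174
Compute y at x=17: y = 174/17
y = 174/17

174/17


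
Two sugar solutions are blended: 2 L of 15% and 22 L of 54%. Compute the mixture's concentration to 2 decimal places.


Solute in mixture 1 = 15% of 2 L = 2*15/100 = 3/10 L
Solute in mixture 2 = 54% of 22 L = 22*54/100 = 297/25 L
Total solute = 3/10 + 297/25 = 609/50 L
Total volume = 2 + 22 = 24 L
Final concentration = 609/50/24 * 100 = 50.75%

50.75


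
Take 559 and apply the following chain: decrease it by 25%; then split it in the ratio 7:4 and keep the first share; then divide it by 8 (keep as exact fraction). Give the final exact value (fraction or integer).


Start with 559.
Step 1: Decrease by 25%: 559 * 75/100 = 1677/4
Step 2: Split 7:4, first share = 1677/4 * 7/11 = 11739/44
Step 3: Divide by 8: 11739/44 / 8 = 11739/352
Final result = 11739/352

11739/352


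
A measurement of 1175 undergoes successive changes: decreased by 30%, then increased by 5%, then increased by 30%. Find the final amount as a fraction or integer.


Start: 1175
Step 1: decrease by 30% => multiply by 70/100
  1175 * 70/100 = 1645/2
Step 2: increase by 5% => multiply by 105/100
  1645/2 * 105/100 = 6909/8
Step 3: increase by 30% => multiply by 130/100
  6909/8 * 130/100 = 89817/80
Final value = 89817/80

89817/80


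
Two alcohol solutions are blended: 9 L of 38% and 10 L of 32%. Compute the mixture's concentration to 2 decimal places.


Solute in mixture 1 = 38% of 9 L = 9*38/100 = 171/50 L
Solute in mixture 2 = 32% of 10 L = 10*32/100 = 16/5 L
Total solute = 171/50 + 16/5 = 331/50 L
Total volume = 9 + 10 = 19 L
Final concentration = 331/50/19 * 100 = 34.84%

34.84


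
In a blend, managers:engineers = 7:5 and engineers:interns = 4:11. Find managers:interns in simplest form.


Given a:b = 7:5 and b:c = 4:11
Make b consistent. Multiply first ratio by 4: a:b = 28:20
Multiply second ratio by 5: b:c = 20:55
Now b = 20 in both, so a:b:c = 28:20:55
Therefore a:c = 28:55
Simplify by GCD: a:c = 28:55

28:55


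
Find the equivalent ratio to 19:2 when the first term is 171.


Original ratio: 19:2
First term target: 171
Scale factor = 171 / 19 = 9
Multiply second term: 2 * 9 = 18
Equivalent ratio = 171:18

171:18


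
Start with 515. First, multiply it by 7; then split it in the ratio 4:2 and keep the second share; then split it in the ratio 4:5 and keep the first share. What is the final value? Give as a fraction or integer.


Start with 515.
Step 1: Multiply by 7: 515 * 7 = 3605
Step 2: Split 4:2, second share = 3605 * 2/6 = 3605/3
Step 3: Split 4:5, first share = 3605/3 * 4/9 = 14420/27
Final result = 14420/27

14420/27


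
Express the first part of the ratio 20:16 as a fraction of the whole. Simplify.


Total parts = 20 + 16 = 36
First part fraction = 20/36
Simplify: 20/36 = 5/9

5/9


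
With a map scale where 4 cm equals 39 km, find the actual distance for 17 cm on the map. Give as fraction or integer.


Map scale: 4 cm = 39 km
Measured distance on map = 17 cm
Set up proportion: 17 * 39 / 4
= 663 / 4
= 663/4 km

663/4


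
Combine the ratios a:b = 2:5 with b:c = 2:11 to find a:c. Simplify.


Given a:b = 2:5 and b:c = 2:11
Make b consistent. Multiply first ratio by 2: a:b = 4:10
Multiply second ratio by 5: b:c = 10:55
Now b = 10 in both, so a:b:c = 4:10:55
Therefore a:c = 4:55
Simplify by GCD: a:c = 4:55

4:55


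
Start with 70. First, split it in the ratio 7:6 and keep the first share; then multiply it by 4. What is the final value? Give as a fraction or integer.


Start with 70.
Step 1: Split 7:6, first share = 70 * 7/13 = 490/13
Step 2: Multiply by 4: 490/13 * 4 = 1960/13
Final result = 1960/13

1960/13


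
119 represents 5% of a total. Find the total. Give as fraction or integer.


Given: 119 is 5% of the whole
Set up: 119 = 5/100 * whole
whole = 119 * 100 / 5
whole = 11900 / 5
whole = 2380

2380


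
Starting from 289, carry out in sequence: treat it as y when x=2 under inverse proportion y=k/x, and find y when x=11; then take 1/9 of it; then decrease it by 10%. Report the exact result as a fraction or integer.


Start with 289.
Step 1: Inverse prop: k = (289)*2; new y = k/11 = 289*2/11 = 578/11
Step 2: Take 1/9: 578/11 * 1/9 = 578/99
Step 3: Decrease by 10%: 578/99 * 90/100 = 289/55
Final result = 289/55

289/55


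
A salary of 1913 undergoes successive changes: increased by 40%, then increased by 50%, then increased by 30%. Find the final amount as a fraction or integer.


Start: 1913
Step 1: increase by 40% => multiply by 140/100
  1913 * 140/100 = 13391/5
Step 2: increase by 50% => multiply by 150/100
  13391/5 * 150/100 = 40173/10
Step 3: increase by 30% => multiply by 130/100
  40173/10 * 130/100 = 522249/100
Final value = 522249/100

522249/100


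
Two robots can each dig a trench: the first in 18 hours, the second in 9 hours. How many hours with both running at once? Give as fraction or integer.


Rate of A = 1/18 job per hour
Rate of B = 1/9 job per hour
Combined rate = 1/18 + 1/9
Find common denominator: (9 + 18)/(18*9) = 27/162
Combined rate = 1/6 job per hour
Time together = 1 / (1/6) = 6 hours

6


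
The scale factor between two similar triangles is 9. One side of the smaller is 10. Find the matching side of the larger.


Similar triangles have proportional sides
Scale factor = 9
Smaller side = 10
Corresponding larger side = 10 * 9
= 90

90


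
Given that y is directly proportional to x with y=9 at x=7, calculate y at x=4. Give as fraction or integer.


Direct proportion: y = kx
Find k: k = 9/7 = 9/7
Compute y at x=4: y = 9/7 * 4
y = 36/7

36/7


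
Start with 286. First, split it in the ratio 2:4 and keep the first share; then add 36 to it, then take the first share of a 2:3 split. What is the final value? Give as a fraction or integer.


Start with 286.
Step 1: Split 2:4, first share = 286 * 2/6 = 286/3
Step 2: Add 36: 286/3+36=394/3; split 2:3 first = 394/3*2/5 = 788/15
Final result = 788/15

788/15


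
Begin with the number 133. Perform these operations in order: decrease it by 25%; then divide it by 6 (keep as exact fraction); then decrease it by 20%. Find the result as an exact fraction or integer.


Start with 133.
Step 1: Decrease by 25%: 133 * 75/100 = 399/4
Step 2: Divide by 6: 399/4 / 6 = 133/8
Step 3: Decrease by 20%: 133/8 * 80/100 = 133/10
Final result = 133/10

133/10


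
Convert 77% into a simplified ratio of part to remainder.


Part = 77%, Remainder = 23%
Ratio = 77:23
GCD(77, 23) = 1
Simplify: 77:23 = 77:23

77:23


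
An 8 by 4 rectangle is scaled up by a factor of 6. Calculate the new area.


Original dimensions: 8 x 4
Enlargement factor = 6
New width = 8 * 6 = 48
New height = 4 * 6 = 24
New area = 48 * 24 = 1152

1152


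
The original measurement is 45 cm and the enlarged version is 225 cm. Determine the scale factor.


Original length = 45 cm
Scaled length = 225 cm
Scale factor = 225 / 45
= 5

5


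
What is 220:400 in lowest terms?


Find GCD(220, 400)
GCD = 20
Divide both by 20: 220/20 = 11, 400/20 = 20
Simplified ratio = 11:20

11:20


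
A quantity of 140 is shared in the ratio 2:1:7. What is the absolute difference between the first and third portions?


Total parts = 2 + 1 + 7 = 10
Value per part = 140 / 10 = 14
Shares: 2*14=28, 1*14=14, 7*14=98
First share = 28, third share = 98
Difference = |28 - 98| = 70

70


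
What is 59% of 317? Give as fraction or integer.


Compute 59% of 317
Convert percentage: 59% = 59/100
Multiply: 317 * 59/100
= 18703/100
= 18703/100

18703/100


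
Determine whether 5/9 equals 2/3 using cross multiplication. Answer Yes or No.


Cross multiply to check 5/9 = 2/3
Left cross product: 5 * 3 = 15
Right cross product: 9 * 2 = 18
15 != 18
Not equal, so proportions differ => No

No


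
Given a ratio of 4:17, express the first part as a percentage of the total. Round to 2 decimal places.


Total parts = 4 + 17 = 21
First part fraction = 4/21
Percentage = (4/21) * 100
= 0.190476 * 100
= 19.05%

19.05


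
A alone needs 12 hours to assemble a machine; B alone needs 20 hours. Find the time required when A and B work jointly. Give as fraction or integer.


Rate of A = 1/12 job per hour
Rate of B = 1/20 job per hour
Combined rate = 1/12 + 1/20
Find common denominator: (20 + 12)/(12*20) = 32/240
Combined rate = 2/15 job per hour
Time together = 1 / (2/15) = 15/2 hours

15/2


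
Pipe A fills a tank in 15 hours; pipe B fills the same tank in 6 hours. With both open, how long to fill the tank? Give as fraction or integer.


Rate of A = 1/15 job per hour
Rate of B = 1/6 job per hour
Combined rate = 1/15 + 1/6
Find common denominator: (6 + 15)/(15*6) = 21/90
Combined rate = 7/30 job per hour
Time together = 1 / (7/30) = 30/7 hours

30/7


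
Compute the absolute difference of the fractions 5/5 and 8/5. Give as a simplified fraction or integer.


Simplify: 5/5 = 1 and 8/5 = 8/5
Find common denominator: LCD = 5
Convert: 5/5 and 8/5
Difference = |5 - 8|/5 = 3/5
Simplified = 3/5

3/5


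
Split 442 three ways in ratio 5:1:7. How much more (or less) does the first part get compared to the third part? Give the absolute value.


Total parts = 5 + 1 + 7 = 13
Value per part = 442 / 13 = 34
Shares: 5*34=170, 1*34=34, 7*34=238
First share = 170, third share = 238
Difference = |170 - 238| = 68

68


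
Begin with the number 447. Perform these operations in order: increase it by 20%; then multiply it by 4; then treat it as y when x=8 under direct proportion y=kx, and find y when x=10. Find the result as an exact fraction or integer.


Start with 447.
Step 1: Increase by 20%: 447 * 120/100 = 2682/5
Step 2: Multiply by 4: 2682/5 * 4 = 10728/5
Step 3: Direct prop: k = (10728/5)/8; new y = k*10 = 10728/5*10/8 = 2682
Final result = 2682

2682


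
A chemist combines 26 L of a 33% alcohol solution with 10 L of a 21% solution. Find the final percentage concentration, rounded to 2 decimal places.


Solute in mixture 1 = 33% of 26 L = 26*33/100 = 429/50 L
Solute in mixture 2 = 21% of 10 L = 10*21/100 = 21/10 L
Total solute = 429/50 + 21/10 = 267/25 L
Total volume = 26 + 10 = 36 L
Final concentration = 267/25/36 * 100 = 29.67%

29.67


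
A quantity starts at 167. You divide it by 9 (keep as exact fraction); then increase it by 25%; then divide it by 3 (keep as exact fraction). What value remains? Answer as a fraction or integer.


Start with 167.
Step 1: Divide by 9: 167 / 9 = 167/9
Step 2: Increase by 25%: 167/9 * 125/100 = 835/36
Step 3: Divide by 3: 835/36 / 3 = 835/108
Final result = 835/108

835/108


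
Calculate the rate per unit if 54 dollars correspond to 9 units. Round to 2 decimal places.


Total dollars = 54
Number of units = 9
Unit rate = 54 / 9
= 6 dollars per unit

6


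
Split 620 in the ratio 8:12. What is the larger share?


Total parts = 8 + 12 = 20
Value per part = 620 / 20 = 31
First share = 8 * 31 = 248
Second share = 12 * 31 = 372
Larger share = 372

372


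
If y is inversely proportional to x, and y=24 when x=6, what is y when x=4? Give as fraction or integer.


Inverse proportion: y = k/x
Find k: k = 6 * 24 = 144
Compute y at x=4: y = 144/4
y = 36

36


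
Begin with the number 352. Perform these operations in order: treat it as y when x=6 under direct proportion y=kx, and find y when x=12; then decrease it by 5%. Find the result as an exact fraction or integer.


Start with 352.
Step 1: Direct prop: k = (352)/6; new y = k*12 = 352*12/6 = 704
Step 2: Decrease by 5%: 704 * 95/100 = 3344/5
Final result = 3344/5

3344/5


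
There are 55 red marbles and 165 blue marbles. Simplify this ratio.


Find GCD(55, 165)
GCD = 55
Divide both by 55: 55/55 = 1, 165/55 = 3
Simplified ratio = 1:3

1:3


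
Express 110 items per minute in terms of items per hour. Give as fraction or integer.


Converting from per minute to per hour
Rate = 110 items per minute
Multiply by 60: 110 * 60
= 6600 items per hour

6600


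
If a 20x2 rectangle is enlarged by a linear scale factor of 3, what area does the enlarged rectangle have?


Original dimensions: 20 x 2
Enlargement factor = 3
New width = 20 * 3 = 60
New height = 2 * 3 = 6
New area = 60 * 6 = 360

360


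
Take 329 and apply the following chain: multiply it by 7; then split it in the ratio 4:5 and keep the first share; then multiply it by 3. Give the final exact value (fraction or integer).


Start with 329.
Step 1: Multiply by 7: 329 * 7 = 2303
Step 2: Split 4:5, first share = 2303 * 4/9 = 9212/9
Step 3: Multiply by 3: 9212/9 * 3 = 9212/3
Final result = 9212/3

9212/3


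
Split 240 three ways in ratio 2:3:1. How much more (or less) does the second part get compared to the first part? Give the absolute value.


Total parts = 2 + 3 + 1 = 6
Value per part = 240 / 6 = 40
Shares: 2*40=80, 3*40=120, 1*40=40
Second share = 120, first share = 80
Difference = |120 - 80| = 40

40


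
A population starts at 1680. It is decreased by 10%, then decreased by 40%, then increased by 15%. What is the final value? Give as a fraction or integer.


Start: 1680
Step 1: decrease by 10% => multiply by 90/100
  1680 * 90/100 = 1512
Step 2: decrease by 40% => multiply by 60/100
  1512 * 60/100 = 4536/5
Step 3: increase by 15% => multiply by 115/100
  4536/5 * 115/100 = 26082/25
Final value = 26082/25

26082/25


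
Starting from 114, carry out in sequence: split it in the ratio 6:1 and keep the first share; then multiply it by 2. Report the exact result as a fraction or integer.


Start with 114.
Step 1: Split 6:1, first share = 114 * 6/7 = 684/7
Step 2: Multiply by 2: 684/7 * 2 = 1368/7
Final result = 1368/7

1368/7


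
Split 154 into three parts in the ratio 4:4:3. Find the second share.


Ratio = 4:4:3
Total parts = 4 + 4 + 3 = 11
Value per part = 154 / 11 = 14
First share = 4 * 14 = 56
Middle share = 4 * 14 = 56
Third share = 3 * 14 = 42

56


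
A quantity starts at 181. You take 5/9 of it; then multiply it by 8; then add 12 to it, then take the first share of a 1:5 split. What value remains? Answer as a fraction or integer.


Start with 181.
Step 1: Take 5/9: 181 * 5/9 = 905/9
Step 2: Multiply by 8: 905/9 * 8 = 7240/9
Step 3: Add 12: 7240/9+12=7348/9; split 1:5 first = 7348/9*1/6 = 3674/27
Final result = 3674/27

3674/27


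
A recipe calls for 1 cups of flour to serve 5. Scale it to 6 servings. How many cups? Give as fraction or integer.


Original: 1 cups for 5 servings
Target servings = 6
Scaling factor = 6/5
New amount = 1 * 6/5
= 6/5
= 6/5 cups

6/5


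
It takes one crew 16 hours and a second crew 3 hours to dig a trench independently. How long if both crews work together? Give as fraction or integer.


Rate of A = 1/16 job per hour
Rate of B = 1/3 job per hour
Combined rate = 1/16 + 1/3
Find common denominator: (3 + 16)/(16*3) = 19/48
Combined rate = 19/48 job per hour
Time together = 1 / (19/48) = 48/19 hours

48/19


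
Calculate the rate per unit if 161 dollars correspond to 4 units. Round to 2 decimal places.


Total dollars = 161
Number of units = 4
Unit rate = 161 / 4
= 40.25 dollars per unit

40.25


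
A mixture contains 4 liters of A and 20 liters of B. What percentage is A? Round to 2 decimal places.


Volume of A = 4 L
Volume of B = 20 L
Total volume = 4 + 20 = 24 L
Percentage of A = (4/24) * 100
= 16.67%

16.67


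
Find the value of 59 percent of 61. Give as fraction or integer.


Compute 59% of 61
Convert percentage: 59% = 59/100
Multiply: 61 * 59/100
= 3599/100
= 3599/100

3599/100


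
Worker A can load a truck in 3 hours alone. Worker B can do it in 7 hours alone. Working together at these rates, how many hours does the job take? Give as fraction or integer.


Rate of A = 1/3 job per hour
Rate of B = 1/7 job per hour
Combined rate = 1/3 + 1/7
Find common denominator: (7 + 3)/(3*7) = 10/21
Combined rate = 10/21 job per hour
Time together = 1 / (10/21) = 21/10 hours

21/10


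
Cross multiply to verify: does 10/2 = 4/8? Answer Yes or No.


Cross multiply to check 10/2 = 4/8
Left cross product: 10 * 8 = 80
Right cross product: 2 * 4 = 8
80 != 8
Not equal, so proportions differ => No

No


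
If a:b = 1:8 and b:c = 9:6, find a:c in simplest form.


Given a:b = 1:8 and b:c = 9:6
Make b consistent. Multiply first ratio by 9: a:b = 9:72
Multiply second ratio by 8: b:c = 72:48
Now b = 72 in both, so a:b:c = 9:72:48
Therefore a:c = 9:48
Simplify by GCD: a:c = 3:16

3:16


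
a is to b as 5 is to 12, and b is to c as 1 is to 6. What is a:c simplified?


Given a:b = 5:12 and b:c = 1:6
Make b consistent. Multiply first ratio by 1: a:b = 5:12
Multiply second ratio by 12: b:c = 12:72
Now b = 12 in both, so a:b:c = 5:12:72
Therefore a:c = 5:72
Simplify by GCD: a:c = 5:72

5:72


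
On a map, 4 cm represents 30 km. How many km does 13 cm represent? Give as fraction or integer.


Map scale: 4 cm = 30 km
Measured distance on map = 13 cm
Set up proportion: 13 * 30 / 4
= 390 / 4
= 195/2 km

195/2


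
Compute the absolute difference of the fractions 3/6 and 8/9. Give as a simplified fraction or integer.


Simplify: 3/6 = 1/2 and 8/9 = 8/9
Find common denominator: LCD = 18
Convert: 9/18 and 16/18
Difference = |9 - 16|/18 = 7/18
Simplified = 7/18

7/18


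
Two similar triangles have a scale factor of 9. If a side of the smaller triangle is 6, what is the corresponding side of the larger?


Similar triangles have proportional sides
Scale factor = 9
Smaller side = 6
Corresponding larger side = 6 * 9
= 54

54


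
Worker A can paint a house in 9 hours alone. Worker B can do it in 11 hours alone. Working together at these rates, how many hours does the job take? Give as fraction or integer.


Rate of A = 1/9 job per hour
Rate of B = 1/11 job per hour
Combined rate = 1/9 + 1/11
Find common denominator: (11 + 9)/(9*11) = 20/99
Combined rate = 20/99 job per hour
Time together = 1 / (20/99) = 99/20 hours

99/20


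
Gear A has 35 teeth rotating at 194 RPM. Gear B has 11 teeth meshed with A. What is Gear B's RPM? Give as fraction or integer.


Gear ratio: teeth_A * RPM_A = teeth_B * RPM_B
35 * 194 = 11 * RPM_B
6790 = 11 * RPM_B
RPM_B = 6790 / 11
RPM_B = 6790/11

6790/11


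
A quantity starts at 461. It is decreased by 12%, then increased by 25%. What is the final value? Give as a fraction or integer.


Start: 461
Step 1: decrease by 12% => multiply by 88/100
  461 * 88/100 = 10142/25
Step 2: increase by 25% => multiply by 125/100
  10142/25 * 125/100 = 5071/10
Final value = 5071/10

5071/10


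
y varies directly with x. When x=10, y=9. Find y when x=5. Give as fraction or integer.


Direct proportion: y = kx
Find k: k = 9/10 = 9/10
Compute y at x=5: y = 9/10 * 5
y = 9/2

9/2


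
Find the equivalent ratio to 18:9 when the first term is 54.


Original ratio: 18:9
First term target: 54
Scale factor = 54 / 18 = 3
Multiply second term: 9 * 3 = 27
Equivalent ratio = 54:27

54:27


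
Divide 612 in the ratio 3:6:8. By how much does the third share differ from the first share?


Total parts = 3 + 6 + 8 = 17
Value per part = 612 / 17 = 36
Shares: 3*36=108, 6*36=216, 8*36=288
Third share = 288, first share = 108
Difference = |288 - 108| = 180

180


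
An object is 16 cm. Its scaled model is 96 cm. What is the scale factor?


Original length = 16 cm
Scaled length = 96 cm
Scale factor = 96 / 16
= 6

6


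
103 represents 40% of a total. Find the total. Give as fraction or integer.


Given: 103 is 40% of the whole
Set up: 103 = 40/100 * whole
whole = 103 * 100 / 40
whole = 10300 / 40
whole = 515/2

515/2


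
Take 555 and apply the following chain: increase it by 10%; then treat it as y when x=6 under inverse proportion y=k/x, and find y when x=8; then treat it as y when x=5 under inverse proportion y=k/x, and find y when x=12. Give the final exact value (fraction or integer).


Start with 555.
Step 1: Increase by 10%: 555 * 110/100 = 1221/2
Step 2: Inverse prop: k = (1221/2)*6; new y = k/8 = 1221/2*6/8 = 3663/8
Step 3: Inverse prop: k = (3663/8)*5; new y = k/12 = 3663/8*5/12 = 6105/32
Final result = 6105/32

6105/32


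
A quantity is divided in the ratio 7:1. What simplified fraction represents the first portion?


Total parts = 7 + 1 = 8
First part fraction = 7/8
Simplify: 7/8 = 7/8

7/8


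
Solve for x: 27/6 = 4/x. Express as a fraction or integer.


Setting up: 27/6 = 4/x
Cross multiply: 27 * x = 6 * 4
27x = 24
x = 24/27
x = 8/9

8/9


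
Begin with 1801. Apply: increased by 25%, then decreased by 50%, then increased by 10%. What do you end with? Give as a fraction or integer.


Start: 1801
Step 1: increase by 25% => multiply by 125/100
  1801 * 125/100 = 9005/4
Step 2: decrease by 50% => multiply by 50/100
  9005/4 * 50/100 = 9005/8
Step 3: increase by 10% => multiply by 110/100
  9005/8 * 110/100 = 19811/16
Final value = 19811/16

19811/16


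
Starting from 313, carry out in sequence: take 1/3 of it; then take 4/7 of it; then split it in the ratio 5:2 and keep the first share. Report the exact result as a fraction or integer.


Start with 313.
Step 1: Take 1/3: 313 * 1/3 = 313/3
Step 2: Take 4/7: 313/3 * 4/7 = 1252/21
Step 3: Split 5:2, first share = 1252/21 * 5/7 = 6260/147
Final result = 6260/147

6260/147


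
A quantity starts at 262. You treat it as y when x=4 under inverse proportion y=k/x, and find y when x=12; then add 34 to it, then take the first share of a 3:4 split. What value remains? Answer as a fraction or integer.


Start with 262.
Step 1: Inverse prop: k = (262)*4; new y = k/12 = 262*4/12 = 262/3
Step 2: Add 34: 262/3+34=364/3; split 3:4 first = 364/3*3/7 = 52
Final result = 52

52


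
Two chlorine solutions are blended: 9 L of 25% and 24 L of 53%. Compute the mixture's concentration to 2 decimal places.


Solute in mixture 1 = 25% of 9 L = 9*25/100 = 9/4 L
Solute in mixture 2 = 53% of 24 L = 24*53/100 = 318/25 L
Total solute = 9/4 + 318/25 = 1497/100 L
Total volume = 9 + 24 = 33 L
Final concentration = 1497/100/33 * 100 = 45.36%

45.36


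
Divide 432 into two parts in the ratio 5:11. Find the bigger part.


Total parts = 5 + 11 = 16
Value per part = 432 / 16 = 27
First share = 5 * 27 = 135
Second share = 11 * 27 = 297
Larger share = 297

297


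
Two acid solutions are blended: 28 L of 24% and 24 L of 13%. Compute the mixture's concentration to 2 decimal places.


Solute in mixture 1 = 24% of 28 L = 28*24/100 = 168/25 L
Solute in mixture 2 = 13% of 24 L = 24*13/100 = 78/25 L
Total solute = 168/25 + 78/25 = 246/25 L
Total volume = 28 + 24 = 52 L
Final concentration = 246/25/52 * 100 = 18.92%

18.92
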